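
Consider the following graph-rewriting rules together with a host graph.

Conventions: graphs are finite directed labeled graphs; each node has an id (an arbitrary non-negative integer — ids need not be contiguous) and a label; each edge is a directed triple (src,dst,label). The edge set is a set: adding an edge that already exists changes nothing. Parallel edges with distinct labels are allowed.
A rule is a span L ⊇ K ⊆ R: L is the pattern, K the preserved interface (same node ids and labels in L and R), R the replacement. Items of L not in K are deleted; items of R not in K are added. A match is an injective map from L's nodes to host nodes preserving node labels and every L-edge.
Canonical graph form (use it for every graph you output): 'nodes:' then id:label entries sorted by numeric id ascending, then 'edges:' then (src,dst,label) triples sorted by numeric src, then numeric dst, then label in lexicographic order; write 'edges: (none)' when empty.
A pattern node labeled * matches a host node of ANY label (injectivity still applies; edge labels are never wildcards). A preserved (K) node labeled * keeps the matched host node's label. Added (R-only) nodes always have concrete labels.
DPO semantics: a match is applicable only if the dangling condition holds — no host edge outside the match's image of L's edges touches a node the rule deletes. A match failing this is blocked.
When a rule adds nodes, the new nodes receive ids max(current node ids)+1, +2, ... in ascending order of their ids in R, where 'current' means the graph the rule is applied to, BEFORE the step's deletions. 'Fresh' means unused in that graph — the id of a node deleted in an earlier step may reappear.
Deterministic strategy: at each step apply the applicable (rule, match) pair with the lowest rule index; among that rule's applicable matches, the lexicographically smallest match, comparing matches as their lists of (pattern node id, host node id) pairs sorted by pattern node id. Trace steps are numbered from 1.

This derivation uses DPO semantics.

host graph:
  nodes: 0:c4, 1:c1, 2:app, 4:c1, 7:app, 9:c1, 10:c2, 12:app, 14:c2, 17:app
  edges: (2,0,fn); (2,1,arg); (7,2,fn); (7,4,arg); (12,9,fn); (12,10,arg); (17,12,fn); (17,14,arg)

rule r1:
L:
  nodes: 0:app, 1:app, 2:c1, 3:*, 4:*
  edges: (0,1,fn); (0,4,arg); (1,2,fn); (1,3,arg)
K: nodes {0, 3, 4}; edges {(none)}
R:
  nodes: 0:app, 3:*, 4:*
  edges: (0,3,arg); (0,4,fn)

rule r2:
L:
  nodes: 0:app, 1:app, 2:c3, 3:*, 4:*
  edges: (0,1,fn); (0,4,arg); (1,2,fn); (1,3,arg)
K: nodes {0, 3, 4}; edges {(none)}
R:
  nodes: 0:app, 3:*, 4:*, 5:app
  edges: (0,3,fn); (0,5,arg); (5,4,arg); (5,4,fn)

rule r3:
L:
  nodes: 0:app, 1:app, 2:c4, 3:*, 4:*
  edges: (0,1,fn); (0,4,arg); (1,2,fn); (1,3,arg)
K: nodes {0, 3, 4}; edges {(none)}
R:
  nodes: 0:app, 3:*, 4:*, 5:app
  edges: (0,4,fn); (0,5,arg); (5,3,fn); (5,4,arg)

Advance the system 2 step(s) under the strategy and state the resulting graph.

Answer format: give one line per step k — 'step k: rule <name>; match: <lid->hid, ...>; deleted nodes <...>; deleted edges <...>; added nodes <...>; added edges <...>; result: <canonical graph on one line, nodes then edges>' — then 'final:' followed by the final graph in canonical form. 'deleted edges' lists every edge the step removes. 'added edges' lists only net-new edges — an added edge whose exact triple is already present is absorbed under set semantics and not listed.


step 1: rule r1; match: 0->17, 1->12, 2->9, 3->10, 4->14; deleted nodes 9, 12; deleted edges (12,9,fn); (12,10,arg); (17,12,fn); (17,14,arg); added nodes (none); added edges (17,10,arg); (17,14,fn); result: nodes: 0:c4, 1:c1, 2:app, 4:c1, 7:app, 10:c2, 14:c2, 17:app edges: (2,0,fn); (2,1,arg); (7,2,fn); (7,4,arg); (17,10,arg); (17,14,fn)
step 2: rule r3; match: 0->7, 1->2, 2->0, 3->1, 4->4; deleted nodes 0, 2; deleted edges (2,0,fn); (2,1,arg); (7,2,fn); (7,4,arg); added nodes 18; added edges (7,4,fn); (7,18,arg); (18,1,fn); (18,4,arg); result: nodes: 1:c1, 4:c1, 7:app, 10:c2, 14:c2, 17:app, 18:app edges: (7,4,fn); (7,18,arg); (17,10,arg); (17,14,fn); (18,1,fn); (18,4,arg)
final:
nodes: 1:c1, 4:c1, 7:app, 10:c2, 14:c2, 17:app, 18:app
edges: (7,4,fn); (7,18,arg); (17,10,arg); (17,14,fn); (18,1,fn); (18,4,arg)


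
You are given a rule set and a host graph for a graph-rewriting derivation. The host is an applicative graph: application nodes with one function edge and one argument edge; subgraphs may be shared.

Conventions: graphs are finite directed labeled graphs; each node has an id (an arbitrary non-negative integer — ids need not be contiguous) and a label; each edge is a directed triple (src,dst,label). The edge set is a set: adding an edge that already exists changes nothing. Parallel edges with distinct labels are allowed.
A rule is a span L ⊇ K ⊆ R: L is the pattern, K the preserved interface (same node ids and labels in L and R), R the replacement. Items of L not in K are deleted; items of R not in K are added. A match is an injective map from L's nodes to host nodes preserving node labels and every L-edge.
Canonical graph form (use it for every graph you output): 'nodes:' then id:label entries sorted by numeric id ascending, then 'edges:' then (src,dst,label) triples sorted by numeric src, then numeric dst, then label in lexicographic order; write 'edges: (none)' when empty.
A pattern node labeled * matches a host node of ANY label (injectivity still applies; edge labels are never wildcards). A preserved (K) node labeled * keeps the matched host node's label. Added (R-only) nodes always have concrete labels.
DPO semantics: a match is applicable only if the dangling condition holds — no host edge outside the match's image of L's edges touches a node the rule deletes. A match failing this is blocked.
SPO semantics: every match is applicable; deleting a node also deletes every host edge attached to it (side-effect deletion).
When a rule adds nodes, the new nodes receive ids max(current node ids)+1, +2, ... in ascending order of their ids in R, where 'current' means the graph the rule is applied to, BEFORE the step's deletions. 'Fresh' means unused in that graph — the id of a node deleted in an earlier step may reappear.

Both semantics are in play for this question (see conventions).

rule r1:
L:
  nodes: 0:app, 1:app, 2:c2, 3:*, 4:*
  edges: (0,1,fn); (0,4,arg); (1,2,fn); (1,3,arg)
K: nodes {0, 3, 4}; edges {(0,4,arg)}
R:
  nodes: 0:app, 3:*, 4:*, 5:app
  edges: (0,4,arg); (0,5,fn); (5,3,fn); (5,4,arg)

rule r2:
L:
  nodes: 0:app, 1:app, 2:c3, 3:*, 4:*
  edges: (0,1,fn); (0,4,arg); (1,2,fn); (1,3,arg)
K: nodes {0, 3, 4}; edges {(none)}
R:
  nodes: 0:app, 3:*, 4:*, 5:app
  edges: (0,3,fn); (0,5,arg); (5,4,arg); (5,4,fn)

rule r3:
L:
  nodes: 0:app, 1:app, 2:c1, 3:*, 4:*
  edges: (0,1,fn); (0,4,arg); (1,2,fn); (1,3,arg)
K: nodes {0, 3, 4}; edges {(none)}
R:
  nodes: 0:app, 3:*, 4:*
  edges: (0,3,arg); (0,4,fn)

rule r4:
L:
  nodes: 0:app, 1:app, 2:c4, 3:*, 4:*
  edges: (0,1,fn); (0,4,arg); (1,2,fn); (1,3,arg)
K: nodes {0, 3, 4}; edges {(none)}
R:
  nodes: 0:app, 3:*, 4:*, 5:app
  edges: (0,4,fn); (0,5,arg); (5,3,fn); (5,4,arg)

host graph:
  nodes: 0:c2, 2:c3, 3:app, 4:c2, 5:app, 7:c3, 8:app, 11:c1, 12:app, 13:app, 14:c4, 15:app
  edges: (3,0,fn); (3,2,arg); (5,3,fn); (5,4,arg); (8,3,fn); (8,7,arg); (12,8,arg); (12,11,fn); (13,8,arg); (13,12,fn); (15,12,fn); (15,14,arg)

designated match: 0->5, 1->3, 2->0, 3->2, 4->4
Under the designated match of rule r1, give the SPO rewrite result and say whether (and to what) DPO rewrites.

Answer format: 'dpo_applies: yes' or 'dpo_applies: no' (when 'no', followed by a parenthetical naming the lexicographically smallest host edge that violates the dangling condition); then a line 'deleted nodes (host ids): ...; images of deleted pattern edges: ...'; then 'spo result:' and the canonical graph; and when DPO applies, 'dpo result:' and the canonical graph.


dpo_applies: no
(the rule deletes node 3, which keeps host edge (8,3,fn) outside the match image — the dangling condition fails, DPO blocks; SPO proceeds and side-deletes such edges)
deleted nodes (host ids): 0, 3; images of deleted pattern edges: (3,0,fn); (3,2,arg); (5,3,fn)
spo result:
nodes: 2:c3, 4:c2, 5:app, 7:c3, 8:app, 11:c1, 12:app, 13:app, 14:c4, 15:app, 16:app
edges: (5,4,arg); (5,16,fn); (8,7,arg); (12,8,arg); (12,11,fn); (13,8,arg); (13,12,fn); (15,12,fn); (15,14,arg); (16,2,fn); (16,4,arg)


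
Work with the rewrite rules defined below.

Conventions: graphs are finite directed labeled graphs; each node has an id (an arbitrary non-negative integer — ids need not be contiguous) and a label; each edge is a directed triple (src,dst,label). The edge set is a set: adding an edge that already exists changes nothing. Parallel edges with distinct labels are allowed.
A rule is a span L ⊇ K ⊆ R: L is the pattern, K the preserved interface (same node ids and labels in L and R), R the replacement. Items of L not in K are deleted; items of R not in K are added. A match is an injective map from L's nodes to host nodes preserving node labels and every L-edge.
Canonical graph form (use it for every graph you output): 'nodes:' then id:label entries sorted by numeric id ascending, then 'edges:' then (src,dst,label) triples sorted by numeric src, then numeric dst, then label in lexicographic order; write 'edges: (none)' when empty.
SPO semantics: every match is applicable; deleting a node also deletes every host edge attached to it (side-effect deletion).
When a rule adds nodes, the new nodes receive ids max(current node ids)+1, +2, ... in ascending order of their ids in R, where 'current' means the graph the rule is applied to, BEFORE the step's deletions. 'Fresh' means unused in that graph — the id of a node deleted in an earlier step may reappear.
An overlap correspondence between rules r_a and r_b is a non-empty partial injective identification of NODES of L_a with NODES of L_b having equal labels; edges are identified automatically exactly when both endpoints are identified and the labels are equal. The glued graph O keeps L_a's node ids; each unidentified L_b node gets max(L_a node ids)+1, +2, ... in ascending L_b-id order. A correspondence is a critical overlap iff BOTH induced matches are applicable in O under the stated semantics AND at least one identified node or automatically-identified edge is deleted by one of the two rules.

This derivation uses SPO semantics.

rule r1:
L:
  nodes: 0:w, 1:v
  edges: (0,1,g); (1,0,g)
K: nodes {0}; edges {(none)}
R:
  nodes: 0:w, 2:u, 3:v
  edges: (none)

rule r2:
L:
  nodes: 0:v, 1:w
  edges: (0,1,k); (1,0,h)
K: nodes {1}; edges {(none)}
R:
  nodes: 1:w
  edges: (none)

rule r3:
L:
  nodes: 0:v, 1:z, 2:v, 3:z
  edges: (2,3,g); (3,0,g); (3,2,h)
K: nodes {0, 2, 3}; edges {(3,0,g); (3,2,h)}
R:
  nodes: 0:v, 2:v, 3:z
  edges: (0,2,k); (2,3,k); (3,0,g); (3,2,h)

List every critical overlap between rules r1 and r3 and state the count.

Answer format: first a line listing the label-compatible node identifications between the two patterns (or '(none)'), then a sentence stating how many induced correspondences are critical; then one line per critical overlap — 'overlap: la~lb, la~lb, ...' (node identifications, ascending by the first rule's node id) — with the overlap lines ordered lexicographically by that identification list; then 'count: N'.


label-compatible node identifications between L(r1) and L(r3): 1~0, 1~2
2 of the induced correspondences are critical overlaps of r1 and r3.
overlap: 1~0
overlap: 1~2
count: 2


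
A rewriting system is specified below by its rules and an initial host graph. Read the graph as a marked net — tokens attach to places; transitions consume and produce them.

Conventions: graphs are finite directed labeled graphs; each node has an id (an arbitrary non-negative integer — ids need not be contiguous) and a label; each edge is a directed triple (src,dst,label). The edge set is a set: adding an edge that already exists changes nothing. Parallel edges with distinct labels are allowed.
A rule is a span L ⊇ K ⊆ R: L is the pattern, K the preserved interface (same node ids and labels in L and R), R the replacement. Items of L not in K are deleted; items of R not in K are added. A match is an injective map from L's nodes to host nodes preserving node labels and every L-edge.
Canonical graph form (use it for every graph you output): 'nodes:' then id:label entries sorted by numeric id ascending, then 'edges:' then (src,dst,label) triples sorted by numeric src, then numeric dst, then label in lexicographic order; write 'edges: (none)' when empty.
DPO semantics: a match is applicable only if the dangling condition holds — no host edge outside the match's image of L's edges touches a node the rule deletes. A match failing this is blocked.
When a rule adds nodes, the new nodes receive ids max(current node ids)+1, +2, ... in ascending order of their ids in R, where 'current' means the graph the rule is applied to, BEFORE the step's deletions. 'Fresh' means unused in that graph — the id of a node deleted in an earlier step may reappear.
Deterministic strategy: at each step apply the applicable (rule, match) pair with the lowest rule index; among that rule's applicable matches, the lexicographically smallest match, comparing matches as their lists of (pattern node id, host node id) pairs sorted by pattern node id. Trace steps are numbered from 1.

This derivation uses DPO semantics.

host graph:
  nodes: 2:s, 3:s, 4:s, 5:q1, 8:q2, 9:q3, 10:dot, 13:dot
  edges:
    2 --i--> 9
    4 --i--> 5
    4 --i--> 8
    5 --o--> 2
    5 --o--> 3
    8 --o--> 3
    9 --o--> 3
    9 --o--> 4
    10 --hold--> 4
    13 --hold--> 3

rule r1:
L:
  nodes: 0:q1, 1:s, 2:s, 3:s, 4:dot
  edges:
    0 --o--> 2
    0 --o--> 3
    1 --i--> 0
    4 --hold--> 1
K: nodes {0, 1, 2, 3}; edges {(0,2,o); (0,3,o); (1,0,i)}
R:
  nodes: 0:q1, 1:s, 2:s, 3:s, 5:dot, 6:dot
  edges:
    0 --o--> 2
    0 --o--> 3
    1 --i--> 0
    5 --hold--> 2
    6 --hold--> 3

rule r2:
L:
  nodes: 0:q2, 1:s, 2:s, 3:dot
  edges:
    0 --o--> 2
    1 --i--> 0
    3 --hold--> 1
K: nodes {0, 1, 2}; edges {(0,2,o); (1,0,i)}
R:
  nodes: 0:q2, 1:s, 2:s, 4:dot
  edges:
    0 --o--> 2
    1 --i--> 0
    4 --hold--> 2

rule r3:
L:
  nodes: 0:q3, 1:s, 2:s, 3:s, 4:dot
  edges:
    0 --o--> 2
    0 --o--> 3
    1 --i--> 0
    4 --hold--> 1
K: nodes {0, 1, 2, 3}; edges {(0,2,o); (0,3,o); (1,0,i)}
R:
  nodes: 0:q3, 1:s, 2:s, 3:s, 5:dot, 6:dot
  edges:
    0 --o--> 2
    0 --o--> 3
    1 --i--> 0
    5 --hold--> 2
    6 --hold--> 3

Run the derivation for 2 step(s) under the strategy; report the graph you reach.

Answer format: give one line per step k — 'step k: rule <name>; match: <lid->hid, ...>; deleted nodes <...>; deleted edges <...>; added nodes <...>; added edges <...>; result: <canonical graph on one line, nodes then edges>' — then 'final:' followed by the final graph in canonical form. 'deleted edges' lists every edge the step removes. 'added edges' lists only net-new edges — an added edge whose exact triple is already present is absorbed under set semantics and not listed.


step 1: rule r1; match: 0->5, 1->4, 2->2, 3->3, 4->10; deleted nodes 10; deleted edges (10,4,hold); added nodes 14, 15; added edges (14,2,hold); (15,3,hold); result: nodes: 2:s, 3:s, 4:s, 5:q1, 8:q2, 9:q3, 13:dot, 14:dot, 15:dot edges: (2,9,i); (4,5,i); (4,8,i); (5,2,o); (5,3,o); (8,3,o); (9,3,o); (9,4,o); (13,3,hold); (14,2,hold); (15,3,hold)
step 2: rule r3; match: 0->9, 1->2, 2->3, 3->4, 4->14; deleted nodes 14; deleted edges (14,2,hold); added nodes 16, 17; added edges (16,3,hold); (17,4,hold); result: nodes: 2:s, 3:s, 4:s, 5:q1, 8:q2, 9:q3, 13:dot, 15:dot, 16:dot, 17:dot edges: (2,9,i); (4,5,i); (4,8,i); (5,2,o); (5,3,o); (8,3,o); (9,3,o); (9,4,o); (13,3,hold); (15,3,hold); (16,3,hold); (17,4,hold)
final:
nodes: 2:s, 3:s, 4:s, 5:q1, 8:q2, 9:q3, 13:dot, 15:dot, 16:dot, 17:dot
edges: (2,9,i); (4,5,i); (4,8,i); (5,2,o); (5,3,o); (8,3,o); (9,3,o); (9,4,o); (13,3,hold); (15,3,hold); (16,3,hold); (17,4,hold)


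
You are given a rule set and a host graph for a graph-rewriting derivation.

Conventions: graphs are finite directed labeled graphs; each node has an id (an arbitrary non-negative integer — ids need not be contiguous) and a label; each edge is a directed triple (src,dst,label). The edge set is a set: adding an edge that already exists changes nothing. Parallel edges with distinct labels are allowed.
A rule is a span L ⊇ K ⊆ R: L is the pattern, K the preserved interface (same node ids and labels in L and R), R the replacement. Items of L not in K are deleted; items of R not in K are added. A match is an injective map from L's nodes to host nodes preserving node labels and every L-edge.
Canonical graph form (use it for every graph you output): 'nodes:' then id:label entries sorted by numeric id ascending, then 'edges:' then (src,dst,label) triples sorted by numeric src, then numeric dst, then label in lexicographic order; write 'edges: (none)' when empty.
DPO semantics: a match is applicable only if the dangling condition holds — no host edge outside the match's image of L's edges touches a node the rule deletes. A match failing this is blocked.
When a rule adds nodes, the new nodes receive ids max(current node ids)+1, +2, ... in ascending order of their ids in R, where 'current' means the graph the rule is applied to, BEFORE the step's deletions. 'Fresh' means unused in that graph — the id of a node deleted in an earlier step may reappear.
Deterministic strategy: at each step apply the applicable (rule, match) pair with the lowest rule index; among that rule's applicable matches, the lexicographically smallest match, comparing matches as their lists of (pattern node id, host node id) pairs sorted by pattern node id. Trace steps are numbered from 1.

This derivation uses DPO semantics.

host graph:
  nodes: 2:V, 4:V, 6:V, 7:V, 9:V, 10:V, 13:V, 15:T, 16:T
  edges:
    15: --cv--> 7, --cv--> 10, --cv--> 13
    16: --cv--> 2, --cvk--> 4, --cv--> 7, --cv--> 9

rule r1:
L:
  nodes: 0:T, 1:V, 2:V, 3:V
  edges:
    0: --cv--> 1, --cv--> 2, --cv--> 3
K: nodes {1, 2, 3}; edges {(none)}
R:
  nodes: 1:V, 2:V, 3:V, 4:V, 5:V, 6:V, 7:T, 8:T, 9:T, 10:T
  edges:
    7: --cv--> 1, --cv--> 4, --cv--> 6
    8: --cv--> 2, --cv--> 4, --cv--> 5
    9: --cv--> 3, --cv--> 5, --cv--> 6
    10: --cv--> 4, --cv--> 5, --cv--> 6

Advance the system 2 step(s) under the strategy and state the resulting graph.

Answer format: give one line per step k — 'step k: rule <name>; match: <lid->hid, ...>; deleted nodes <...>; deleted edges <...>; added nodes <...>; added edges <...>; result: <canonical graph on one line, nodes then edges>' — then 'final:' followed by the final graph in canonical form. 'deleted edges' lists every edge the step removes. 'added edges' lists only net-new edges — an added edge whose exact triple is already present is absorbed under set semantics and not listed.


step 1: rule r1; match: 0->15, 1->7, 2->10, 3->13; deleted nodes 15; deleted edges (15,7,cv); (15,10,cv); (15,13,cv); added nodes 17, 18, 19, 20, 21, 22, 23; added edges (20,7,cv); (20,17,cv); (20,19,cv); (21,10,cv); (21,17,cv); (21,18,cv); (22,13,cv); (22,18,cv); (22,19,cv); (23,17,cv); (23,18,cv); (23,19,cv); result: nodes: 2:V, 4:V, 6:V, 7:V, 9:V, 10:V, 13:V, 16:T, 17:V, 18:V, 19:V, 20:T, 21:T, 22:T, 23:T edges: (16,2,cv); (16,4,cvk); (16,7,cv); (16,9,cv); (20,7,cv); (20,17,cv); (20,19,cv); (21,10,cv); (21,17,cv); (21,18,cv); (22,13,cv); (22,18,cv); (22,19,cv); (23,17,cv); (23,18,cv); (23,19,cv)
step 2: rule r1; match: 0->20, 1->7, 2->17, 3->19; deleted nodes 20; deleted edges (20,7,cv); (20,17,cv); (20,19,cv); added nodes 24, 25, 26, 27, 28, 29, 30; added edges (27,7,cv); (27,24,cv); (27,26,cv); (28,17,cv); (28,24,cv); (28,25,cv); (29,19,cv); (29,25,cv); (29,26,cv); (30,24,cv); (30,25,cv); (30,26,cv); result: nodes: 2:V, 4:V, 6:V, 7:V, 9:V, 10:V, 13:V, 16:T, 17:V, 18:V, 19:V, 21:T, 22:T, 23:T, 24:V, 25:V, 26:V, 27:T, 28:T, 29:T, 30:T edges: (16,2,cv); (16,4,cvk); (16,7,cv); (16,9,cv); (21,10,cv); (21,17,cv); (21,18,cv); (22,13,cv); (22,18,cv); (22,19,cv); (23,17,cv); (23,18,cv); (23,19,cv); (27,7,cv); (27,24,cv); (27,26,cv); (28,17,cv); (28,24,cv); (28,25,cv); (29,19,cv); (29,25,cv); (29,26,cv); (30,24,cv); (30,25,cv); (30,26,cv)
final:
nodes: 2:V, 4:V, 6:V, 7:V, 9:V, 10:V, 13:V, 16:T, 17:V, 18:V, 19:V, 21:T, 22:T, 23:T, 24:V, 25:V, 26:V, 27:T, 28:T, 29:T, 30:T
edges: (16,2,cv); (16,4,cvk); (16,7,cv); (16,9,cv); (21,10,cv); (21,17,cv); (21,18,cv); (22,13,cv); (22,18,cv); (22,19,cv); (23,17,cv); (23,18,cv); (23,19,cv); (27,7,cv); (27,24,cv); (27,26,cv); (28,17,cv); (28,24,cv); (28,25,cv); (29,19,cv); (29,25,cv); (29,26,cv); (30,24,cv); (30,25,cv); (30,26,cv)


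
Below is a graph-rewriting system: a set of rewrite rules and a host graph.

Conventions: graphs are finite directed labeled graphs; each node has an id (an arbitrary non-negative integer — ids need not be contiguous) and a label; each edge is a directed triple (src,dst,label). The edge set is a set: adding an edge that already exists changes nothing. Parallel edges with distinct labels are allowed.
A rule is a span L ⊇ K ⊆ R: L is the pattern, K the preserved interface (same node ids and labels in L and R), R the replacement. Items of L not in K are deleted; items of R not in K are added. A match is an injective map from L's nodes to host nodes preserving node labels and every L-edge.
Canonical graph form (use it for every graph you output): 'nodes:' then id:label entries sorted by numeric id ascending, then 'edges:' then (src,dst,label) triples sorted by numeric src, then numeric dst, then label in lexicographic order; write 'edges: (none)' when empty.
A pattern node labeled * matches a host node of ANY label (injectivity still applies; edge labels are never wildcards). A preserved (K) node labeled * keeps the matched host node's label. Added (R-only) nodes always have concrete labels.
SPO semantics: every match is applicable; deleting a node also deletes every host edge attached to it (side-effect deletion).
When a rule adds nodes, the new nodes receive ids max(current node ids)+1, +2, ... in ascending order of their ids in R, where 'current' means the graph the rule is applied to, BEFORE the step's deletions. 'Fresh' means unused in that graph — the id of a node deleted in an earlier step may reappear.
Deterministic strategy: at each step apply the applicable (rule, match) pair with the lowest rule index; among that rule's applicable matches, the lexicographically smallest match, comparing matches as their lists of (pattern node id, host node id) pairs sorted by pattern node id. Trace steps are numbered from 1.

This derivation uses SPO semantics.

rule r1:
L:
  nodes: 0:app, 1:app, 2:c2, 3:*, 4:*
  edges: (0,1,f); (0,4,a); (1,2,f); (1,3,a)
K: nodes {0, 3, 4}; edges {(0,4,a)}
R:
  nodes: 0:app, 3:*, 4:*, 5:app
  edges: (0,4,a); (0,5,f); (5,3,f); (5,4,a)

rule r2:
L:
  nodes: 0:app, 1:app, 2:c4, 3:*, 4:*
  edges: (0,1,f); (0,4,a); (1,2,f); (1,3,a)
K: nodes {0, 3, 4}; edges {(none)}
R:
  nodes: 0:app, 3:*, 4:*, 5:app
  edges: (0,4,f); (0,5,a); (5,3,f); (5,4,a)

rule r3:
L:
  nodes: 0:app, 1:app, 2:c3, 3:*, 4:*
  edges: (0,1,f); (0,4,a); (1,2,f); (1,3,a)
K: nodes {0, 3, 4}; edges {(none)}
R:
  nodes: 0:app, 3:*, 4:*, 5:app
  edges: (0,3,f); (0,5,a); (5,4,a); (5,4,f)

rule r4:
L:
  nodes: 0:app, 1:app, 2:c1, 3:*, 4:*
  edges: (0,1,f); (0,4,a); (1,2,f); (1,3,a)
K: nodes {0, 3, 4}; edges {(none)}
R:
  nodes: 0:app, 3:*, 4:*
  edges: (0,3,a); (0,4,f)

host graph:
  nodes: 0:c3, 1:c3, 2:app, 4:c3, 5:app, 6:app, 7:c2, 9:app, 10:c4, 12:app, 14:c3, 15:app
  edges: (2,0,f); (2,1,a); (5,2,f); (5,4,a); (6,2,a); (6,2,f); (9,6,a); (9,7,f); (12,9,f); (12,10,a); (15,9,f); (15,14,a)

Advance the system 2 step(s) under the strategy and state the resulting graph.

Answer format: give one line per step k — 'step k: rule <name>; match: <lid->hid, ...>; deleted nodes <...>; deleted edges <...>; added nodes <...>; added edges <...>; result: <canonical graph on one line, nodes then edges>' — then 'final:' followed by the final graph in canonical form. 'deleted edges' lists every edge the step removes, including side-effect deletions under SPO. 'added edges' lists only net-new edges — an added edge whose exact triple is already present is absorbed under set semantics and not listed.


step 1: rule r1; match: 0->12, 1->9, 2->7, 3->6, 4->10; deleted nodes 7, 9; deleted edges (9,6,a); (9,7,f); (12,9,f); (15,9,f); added nodes 16; added edges (12,16,f); (16,6,f); (16,10,a); result: nodes: 0:c3, 1:c3, 2:app, 4:c3, 5:app, 6:app, 10:c4, 12:app, 14:c3, 15:app, 16:app edges: (2,0,f); (2,1,a); (5,2,f); (5,4,a); (6,2,a); (6,2,f); (12,10,a); (12,16,f); (15,14,a); (16,6,f); (16,10,a)
step 2: rule r3; match: 0->5, 1->2, 2->0, 3->1, 4->4; deleted nodes 0, 2; deleted edges (2,0,f); (2,1,a); (5,2,f); (5,4,a); (6,2,a); (6,2,f); added nodes 17; added edges (5,1,f); (5,17,a); (17,4,a); (17,4,f); result: nodes: 1:c3, 4:c3, 5:app, 6:app, 10:c4, 12:app, 14:c3, 15:app, 16:app, 17:app edges: (5,1,f); (5,17,a); (12,10,a); (12,16,f); (15,14,a); (16,6,f); (16,10,a); (17,4,a); (17,4,f)
final:
nodes: 1:c3, 4:c3, 5:app, 6:app, 10:c4, 12:app, 14:c3, 15:app, 16:app, 17:app
edges: (5,1,f); (5,17,a); (12,10,a); (12,16,f); (15,14,a); (16,6,f); (16,10,a); (17,4,a); (17,4,f)


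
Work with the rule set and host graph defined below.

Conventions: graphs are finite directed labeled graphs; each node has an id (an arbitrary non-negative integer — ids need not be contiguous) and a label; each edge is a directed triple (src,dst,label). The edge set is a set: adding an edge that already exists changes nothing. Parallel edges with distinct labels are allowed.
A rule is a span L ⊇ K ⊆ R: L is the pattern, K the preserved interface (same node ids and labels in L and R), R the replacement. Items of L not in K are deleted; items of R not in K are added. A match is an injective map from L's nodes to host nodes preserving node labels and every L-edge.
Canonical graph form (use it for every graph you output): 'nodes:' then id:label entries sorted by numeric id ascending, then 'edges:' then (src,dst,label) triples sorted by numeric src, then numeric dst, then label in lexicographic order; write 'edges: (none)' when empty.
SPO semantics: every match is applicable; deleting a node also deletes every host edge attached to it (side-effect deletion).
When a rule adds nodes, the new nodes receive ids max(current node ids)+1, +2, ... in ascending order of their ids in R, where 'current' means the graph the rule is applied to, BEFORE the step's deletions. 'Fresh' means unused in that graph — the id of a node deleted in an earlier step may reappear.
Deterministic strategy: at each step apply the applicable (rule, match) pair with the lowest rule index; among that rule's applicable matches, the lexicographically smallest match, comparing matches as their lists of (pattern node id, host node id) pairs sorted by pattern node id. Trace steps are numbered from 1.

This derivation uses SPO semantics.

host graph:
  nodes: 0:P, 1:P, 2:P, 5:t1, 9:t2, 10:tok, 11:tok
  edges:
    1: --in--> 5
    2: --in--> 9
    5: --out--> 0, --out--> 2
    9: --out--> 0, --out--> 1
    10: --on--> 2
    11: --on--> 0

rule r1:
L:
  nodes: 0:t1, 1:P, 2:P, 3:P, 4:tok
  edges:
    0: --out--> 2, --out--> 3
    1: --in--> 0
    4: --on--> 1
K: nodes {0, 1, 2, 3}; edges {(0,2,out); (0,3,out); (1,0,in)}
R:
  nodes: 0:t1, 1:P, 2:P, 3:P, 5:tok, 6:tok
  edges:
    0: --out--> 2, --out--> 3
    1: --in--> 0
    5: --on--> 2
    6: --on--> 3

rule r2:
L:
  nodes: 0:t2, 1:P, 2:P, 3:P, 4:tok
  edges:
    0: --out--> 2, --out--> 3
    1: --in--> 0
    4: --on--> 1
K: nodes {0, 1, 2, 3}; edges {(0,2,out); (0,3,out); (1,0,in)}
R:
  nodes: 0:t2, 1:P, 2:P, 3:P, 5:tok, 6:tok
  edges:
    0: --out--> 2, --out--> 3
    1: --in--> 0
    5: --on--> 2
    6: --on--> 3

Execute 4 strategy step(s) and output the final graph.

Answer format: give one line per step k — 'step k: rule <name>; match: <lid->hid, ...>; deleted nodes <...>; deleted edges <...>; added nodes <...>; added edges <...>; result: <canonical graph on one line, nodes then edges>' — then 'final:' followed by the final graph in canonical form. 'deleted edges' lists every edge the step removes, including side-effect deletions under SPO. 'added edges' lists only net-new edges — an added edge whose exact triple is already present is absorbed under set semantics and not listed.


step 1: rule r2; match: 0->9, 1->2, 2->0, 3->1, 4->10; deleted nodes 10; deleted edges (10,2,on); added nodes 12, 13; added edges (12,0,on); (13,1,on); result: nodes: 0:P, 1:P, 2:P, 5:t1, 9:t2, 11:tok, 12:tok, 13:tok edges: (1,5,in); (2,9,in); (5,0,out); (5,2,out); (9,0,out); (9,1,out); (11,0,on); (12,0,on); (13,1,on)
step 2: rule r1; match: 0->5, 1->1, 2->0, 3->2, 4->13; deleted nodes 13; deleted edges (13,1,on); added nodes 14, 15; added edges (14,0,on); (15,2,on); result: nodes: 0:P, 1:P, 2:P, 5:t1, 9:t2, 11:tok, 12:tok, 14:tok, 15:tok edges: (1,5,in); (2,9,in); (5,0,out); (5,2,out); (9,0,out); (9,1,out); (11,0,on); (12,0,on); (14,0,on); (15,2,on)
step 3: rule r2; match: 0->9, 1->2, 2->0, 3->1, 4->15; deleted nodes 15; deleted edges (15,2,on); added nodes 16, 17; added edges (16,0,on); (17,1,on); result: nodes: 0:P, 1:P, 2:P, 5:t1, 9:t2, 11:tok, 12:tok, 14:tok, 16:tok, 17:tok edges: (1,5,in); (2,9,in); (5,0,out); (5,2,out); (9,0,out); (9,1,out); (11,0,on); (12,0,on); (14,0,on); (16,0,on); (17,1,on)
step 4: rule r1; match: 0->5, 1->1, 2->0, 3->2, 4->17; deleted nodes 17; deleted edges (17,1,on); added nodes 18, 19; added edges (18,0,on); (19,2,on); result: nodes: 0:P, 1:P, 2:P, 5:t1, 9:t2, 11:tok, 12:tok, 14:tok, 16:tok, 18:tok, 19:tok edges: (1,5,in); (2,9,in); (5,0,out); (5,2,out); (9,0,out); (9,1,out); (11,0,on); (12,0,on); (14,0,on); (16,0,on); (18,0,on); (19,2,on)
final:
nodes: 0:P, 1:P, 2:P, 5:t1, 9:t2, 11:tok, 12:tok, 14:tok, 16:tok, 18:tok, 19:tok
edges: (1,5,in); (2,9,in); (5,0,out); (5,2,out); (9,0,out); (9,1,out); (11,0,on); (12,0,on); (14,0,on); (16,0,on); (18,0,on); (19,2,on)


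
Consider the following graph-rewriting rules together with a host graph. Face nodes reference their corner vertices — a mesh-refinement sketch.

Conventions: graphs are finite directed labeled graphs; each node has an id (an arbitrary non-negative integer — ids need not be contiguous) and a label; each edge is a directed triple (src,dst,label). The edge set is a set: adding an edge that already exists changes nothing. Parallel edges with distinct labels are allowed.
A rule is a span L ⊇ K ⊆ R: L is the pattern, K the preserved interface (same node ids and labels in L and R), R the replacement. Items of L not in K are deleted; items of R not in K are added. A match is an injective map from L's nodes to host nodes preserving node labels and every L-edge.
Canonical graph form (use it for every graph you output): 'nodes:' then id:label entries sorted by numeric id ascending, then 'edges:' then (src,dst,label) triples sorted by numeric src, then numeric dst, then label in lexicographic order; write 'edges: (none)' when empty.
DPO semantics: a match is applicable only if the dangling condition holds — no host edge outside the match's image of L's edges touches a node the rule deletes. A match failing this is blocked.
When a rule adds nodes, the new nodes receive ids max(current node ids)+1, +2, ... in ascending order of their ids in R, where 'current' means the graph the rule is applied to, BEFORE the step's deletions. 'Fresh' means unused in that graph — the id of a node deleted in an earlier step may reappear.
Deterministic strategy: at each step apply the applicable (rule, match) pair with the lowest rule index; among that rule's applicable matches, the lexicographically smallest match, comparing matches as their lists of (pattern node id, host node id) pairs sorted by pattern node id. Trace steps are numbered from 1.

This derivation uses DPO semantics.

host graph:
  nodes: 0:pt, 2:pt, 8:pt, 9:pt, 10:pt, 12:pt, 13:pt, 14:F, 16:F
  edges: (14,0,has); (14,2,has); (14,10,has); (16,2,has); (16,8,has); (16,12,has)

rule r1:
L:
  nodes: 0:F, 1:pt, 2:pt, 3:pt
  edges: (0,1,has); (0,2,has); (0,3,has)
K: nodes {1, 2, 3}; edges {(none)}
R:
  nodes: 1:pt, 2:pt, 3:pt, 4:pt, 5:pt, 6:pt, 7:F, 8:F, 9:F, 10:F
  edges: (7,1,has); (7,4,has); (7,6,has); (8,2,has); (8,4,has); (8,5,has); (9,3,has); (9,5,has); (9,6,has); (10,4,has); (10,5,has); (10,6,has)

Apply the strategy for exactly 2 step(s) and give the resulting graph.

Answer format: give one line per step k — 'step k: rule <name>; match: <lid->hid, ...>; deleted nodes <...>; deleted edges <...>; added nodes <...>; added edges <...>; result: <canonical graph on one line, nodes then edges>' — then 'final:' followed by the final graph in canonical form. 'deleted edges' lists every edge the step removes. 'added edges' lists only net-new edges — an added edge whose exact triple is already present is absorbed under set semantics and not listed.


step 1: rule r1; match: 0->14, 1->0, 2->2, 3->10; deleted nodes 14; deleted edges (14,0,has); (14,2,has); (14,10,has); added nodes 17, 18, 19, 20, 21, 22, 23; added edges (20,0,has); (20,17,has); (20,19,has); (21,2,has); (21,17,has); (21,18,has); (22,10,has); (22,18,has); (22,19,has); (23,17,has); (23,18,has); (23,19,has); result: nodes: 0:pt, 2:pt, 8:pt, 9:pt, 10:pt, 12:pt, 13:pt, 16:F, 17:pt, 18:pt, 19:pt, 20:F, 21:F, 22:F, 23:F edges: (16,2,has); (16,8,has); (16,12,has); (20,0,has); (20,17,has); (20,19,has); (21,2,has); (21,17,has); (21,18,has); (22,10,has); (22,18,has); (22,19,has); (23,17,has); (23,18,has); (23,19,has)
step 2: rule r1; match: 0->16, 1->2, 2->8, 3->12; deleted nodes 16; deleted edges (16,2,has); (16,8,has); (16,12,has); added nodes 24, 25, 26, 27, 28, 29, 30; added edges (27,2,has); (27,24,has); (27,26,has); (28,8,has); (28,24,has); (28,25,has); (29,12,has); (29,25,has); (29,26,has); (30,24,has); (30,25,has); (30,26,has); result: nodes: 0:pt, 2:pt, 8:pt, 9:pt, 10:pt, 12:pt, 13:pt, 17:pt, 18:pt, 19:pt, 20:F, 21:F, 22:F, 23:F, 24:pt, 25:pt, 26:pt, 27:F, 28:F, 29:F, 30:F edges: (20,0,has); (20,17,has); (20,19,has); (21,2,has); (21,17,has); (21,18,has); (22,10,has); (22,18,has); (22,19,has); (23,17,has); (23,18,has); (23,19,has); (27,2,has); (27,24,has); (27,26,has); (28,8,has); (28,24,has); (28,25,has); (29,12,has); (29,25,has); (29,26,has); (30,24,has); (30,25,has); (30,26,has)
final:
nodes: 0:pt, 2:pt, 8:pt, 9:pt, 10:pt, 12:pt, 13:pt, 17:pt, 18:pt, 19:pt, 20:F, 21:F, 22:F, 23:F, 24:pt, 25:pt, 26:pt, 27:F, 28:F, 29:F, 30:F
edges: (20,0,has); (20,17,has); (20,19,has); (21,2,has); (21,17,has); (21,18,has); (22,10,has); (22,18,has); (22,19,has); (23,17,has); (23,18,has); (23,19,has); (27,2,has); (27,24,has); (27,26,has); (28,8,has); (28,24,has); (28,25,has); (29,12,has); (29,25,has); (29,26,has); (30,24,has); (30,25,has); (30,26,has)


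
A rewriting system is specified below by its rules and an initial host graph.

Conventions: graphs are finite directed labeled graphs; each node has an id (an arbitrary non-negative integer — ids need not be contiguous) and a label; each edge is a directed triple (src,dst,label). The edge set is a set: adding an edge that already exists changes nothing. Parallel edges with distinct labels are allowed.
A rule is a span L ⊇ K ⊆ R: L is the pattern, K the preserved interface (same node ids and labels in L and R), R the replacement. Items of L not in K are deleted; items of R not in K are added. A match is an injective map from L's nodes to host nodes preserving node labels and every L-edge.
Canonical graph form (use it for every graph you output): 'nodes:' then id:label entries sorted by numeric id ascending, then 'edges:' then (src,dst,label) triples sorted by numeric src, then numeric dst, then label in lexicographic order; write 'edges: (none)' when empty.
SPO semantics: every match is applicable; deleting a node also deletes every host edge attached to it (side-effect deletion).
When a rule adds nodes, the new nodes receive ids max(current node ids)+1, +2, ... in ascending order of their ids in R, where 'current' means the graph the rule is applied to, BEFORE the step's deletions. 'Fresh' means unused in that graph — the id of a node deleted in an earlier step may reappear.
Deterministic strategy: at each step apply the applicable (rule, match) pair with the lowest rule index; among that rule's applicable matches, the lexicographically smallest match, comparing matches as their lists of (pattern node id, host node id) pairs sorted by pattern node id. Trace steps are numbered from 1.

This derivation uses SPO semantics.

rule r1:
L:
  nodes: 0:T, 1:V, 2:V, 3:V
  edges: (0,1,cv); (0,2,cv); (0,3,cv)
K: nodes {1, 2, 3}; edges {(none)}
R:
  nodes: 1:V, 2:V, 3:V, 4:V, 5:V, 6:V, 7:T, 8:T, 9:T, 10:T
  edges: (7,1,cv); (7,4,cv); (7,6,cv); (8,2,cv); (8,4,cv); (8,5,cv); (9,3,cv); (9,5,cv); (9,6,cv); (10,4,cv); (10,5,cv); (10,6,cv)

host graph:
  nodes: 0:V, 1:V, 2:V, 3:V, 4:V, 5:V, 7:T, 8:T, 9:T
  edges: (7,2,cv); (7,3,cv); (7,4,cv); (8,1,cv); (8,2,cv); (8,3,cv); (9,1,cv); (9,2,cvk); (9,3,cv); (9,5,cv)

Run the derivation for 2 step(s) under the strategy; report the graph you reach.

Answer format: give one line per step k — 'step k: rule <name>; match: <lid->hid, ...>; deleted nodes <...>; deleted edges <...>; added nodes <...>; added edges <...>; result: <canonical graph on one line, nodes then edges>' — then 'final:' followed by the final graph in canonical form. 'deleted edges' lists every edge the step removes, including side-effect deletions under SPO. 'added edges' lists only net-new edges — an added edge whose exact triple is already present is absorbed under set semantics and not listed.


step 1: rule r1; match: 0->7, 1->2, 2->3, 3->4; deleted nodes 7; deleted edges (7,2,cv); (7,3,cv); (7,4,cv); added nodes 10, 11, 12, 13, 14, 15, 16; added edges (13,2,cv); (13,10,cv); (13,12,cv); (14,3,cv); (14,10,cv); (14,11,cv); (15,4,cv); (15,11,cv); (15,12,cv); (16,10,cv); (16,11,cv); (16,12,cv); result: nodes: 0:V, 1:V, 2:V, 3:V, 4:V, 5:V, 8:T, 9:T, 10:V, 11:V, 12:V, 13:T, 14:T, 15:T, 16:T edges: (8,1,cv); (8,2,cv); (8,3,cv); (9,1,cv); (9,2,cvk); (9,3,cv); (9,5,cv); (13,2,cv); (13,10,cv); (13,12,cv); (14,3,cv); (14,10,cv); (14,11,cv); (15,4,cv); (15,11,cv); (15,12,cv); (16,10,cv); (16,11,cv); (16,12,cv)
step 2: rule r1; match: 0->8, 1->1, 2->2, 3->3; deleted nodes 8; deleted edges (8,1,cv); (8,2,cv); (8,3,cv); added nodes 17, 18, 19, 20, 21, 22, 23; added edges (20,1,cv); (20,17,cv); (20,19,cv); (21,2,cv); (21,17,cv); (21,18,cv); (22,3,cv); (22,18,cv); (22,19,cv); (23,17,cv); (23,18,cv); (23,19,cv); result: nodes: 0:V, 1:V, 2:V, 3:V, 4:V, 5:V, 9:T, 10:V, 11:V, 12:V, 13:T, 14:T, 15:T, 16:T, 17:V, 18:V, 19:V, 20:T, 21:T, 22:T, 23:T edges: (9,1,cv); (9,2,cvk); (9,3,cv); (9,5,cv); (13,2,cv); (13,10,cv); (13,12,cv); (14,3,cv); (14,10,cv); (14,11,cv); (15,4,cv); (15,11,cv); (15,12,cv); (16,10,cv); (16,11,cv); (16,12,cv); (20,1,cv); (20,17,cv); (20,19,cv); (21,2,cv); (21,17,cv); (21,18,cv); (22,3,cv); (22,18,cv); (22,19,cv); (23,17,cv); (23,18,cv); (23,19,cv)
final:
nodes: 0:V, 1:V, 2:V, 3:V, 4:V, 5:V, 9:T, 10:V, 11:V, 12:V, 13:T, 14:T, 15:T, 16:T, 17:V, 18:V, 19:V, 20:T, 21:T, 22:T, 23:T
edges: (9,1,cv); (9,2,cvk); (9,3,cv); (9,5,cv); (13,2,cv); (13,10,cv); (13,12,cv); (14,3,cv); (14,10,cv); (14,11,cv); (15,4,cv); (15,11,cv); (15,12,cv); (16,10,cv); (16,11,cv); (16,12,cv); (20,1,cv); (20,17,cv); (20,19,cv); (21,2,cv); (21,17,cv); (21,18,cv); (22,3,cv); (22,18,cv); (22,19,cv); (23,17,cv); (23,18,cv); (23,19,cv)


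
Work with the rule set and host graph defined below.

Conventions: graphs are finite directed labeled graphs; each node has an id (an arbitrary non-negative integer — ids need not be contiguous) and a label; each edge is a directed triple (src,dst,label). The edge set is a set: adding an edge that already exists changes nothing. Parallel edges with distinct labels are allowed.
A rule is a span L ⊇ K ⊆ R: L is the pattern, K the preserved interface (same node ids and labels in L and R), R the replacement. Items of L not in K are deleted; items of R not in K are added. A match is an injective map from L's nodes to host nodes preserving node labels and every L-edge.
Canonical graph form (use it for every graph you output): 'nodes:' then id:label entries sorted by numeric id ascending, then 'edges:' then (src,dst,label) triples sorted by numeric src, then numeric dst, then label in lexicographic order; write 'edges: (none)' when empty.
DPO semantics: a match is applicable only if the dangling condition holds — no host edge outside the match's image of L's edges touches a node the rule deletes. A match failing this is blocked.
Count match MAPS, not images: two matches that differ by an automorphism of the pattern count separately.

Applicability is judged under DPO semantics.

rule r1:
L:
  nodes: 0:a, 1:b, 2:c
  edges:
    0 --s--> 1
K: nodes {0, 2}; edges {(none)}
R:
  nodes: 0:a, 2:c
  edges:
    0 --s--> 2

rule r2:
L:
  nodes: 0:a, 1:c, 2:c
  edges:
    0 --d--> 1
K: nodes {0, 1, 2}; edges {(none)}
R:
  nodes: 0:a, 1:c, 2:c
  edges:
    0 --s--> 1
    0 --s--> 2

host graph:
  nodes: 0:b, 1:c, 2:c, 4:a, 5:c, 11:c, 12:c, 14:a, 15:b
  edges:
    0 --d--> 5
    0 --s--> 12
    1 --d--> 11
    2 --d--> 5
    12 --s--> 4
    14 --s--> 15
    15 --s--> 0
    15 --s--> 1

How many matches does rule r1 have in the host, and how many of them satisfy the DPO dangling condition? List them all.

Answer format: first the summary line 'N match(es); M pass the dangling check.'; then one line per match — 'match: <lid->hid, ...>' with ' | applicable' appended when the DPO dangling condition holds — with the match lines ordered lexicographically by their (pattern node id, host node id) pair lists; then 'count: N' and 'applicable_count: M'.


5 match(es); 0 pass the dangling check.
match: 0->14, 1->15, 2->1
match: 0->14, 1->15, 2->2
match: 0->14, 1->15, 2->5
match: 0->14, 1->15, 2->11
match: 0->14, 1->15, 2->12
count: 5
applicable_count: 0
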